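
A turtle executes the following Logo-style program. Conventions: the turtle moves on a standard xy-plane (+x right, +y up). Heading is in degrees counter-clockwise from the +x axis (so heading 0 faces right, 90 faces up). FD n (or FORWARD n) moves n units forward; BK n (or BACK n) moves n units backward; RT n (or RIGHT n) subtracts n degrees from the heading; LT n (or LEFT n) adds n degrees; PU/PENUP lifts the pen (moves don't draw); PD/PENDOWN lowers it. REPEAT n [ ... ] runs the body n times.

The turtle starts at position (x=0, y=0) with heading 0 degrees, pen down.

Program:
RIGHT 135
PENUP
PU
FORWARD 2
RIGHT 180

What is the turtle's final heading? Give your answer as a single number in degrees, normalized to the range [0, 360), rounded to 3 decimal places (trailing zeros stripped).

Executing turtle program step by step:
Start: pos=(0,0), heading=0, pen down
RT 135: heading 0 -> 225
PU: pen up
PU: pen up
FD 2: (0,0) -> (-1.414,-1.414) [heading=225, move]
RT 180: heading 225 -> 45
Final: pos=(-1.414,-1.414), heading=45, 0 segment(s) drawn

Answer: 45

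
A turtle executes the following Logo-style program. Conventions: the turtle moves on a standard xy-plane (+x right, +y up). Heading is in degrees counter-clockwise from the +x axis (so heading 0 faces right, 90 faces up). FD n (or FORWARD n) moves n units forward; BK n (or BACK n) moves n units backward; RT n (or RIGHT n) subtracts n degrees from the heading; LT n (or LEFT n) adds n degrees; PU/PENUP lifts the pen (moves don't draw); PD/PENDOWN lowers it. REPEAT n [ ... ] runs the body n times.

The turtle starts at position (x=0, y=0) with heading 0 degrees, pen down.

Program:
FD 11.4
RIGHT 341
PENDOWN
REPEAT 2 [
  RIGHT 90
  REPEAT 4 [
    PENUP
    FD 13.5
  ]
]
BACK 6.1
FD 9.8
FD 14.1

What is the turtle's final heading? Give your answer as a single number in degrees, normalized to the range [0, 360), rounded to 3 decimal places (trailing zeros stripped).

Executing turtle program step by step:
Start: pos=(0,0), heading=0, pen down
FD 11.4: (0,0) -> (11.4,0) [heading=0, draw]
RT 341: heading 0 -> 19
PD: pen down
REPEAT 2 [
  -- iteration 1/2 --
  RT 90: heading 19 -> 289
  REPEAT 4 [
    -- iteration 1/4 --
    PU: pen up
    FD 13.5: (11.4,0) -> (15.795,-12.765) [heading=289, move]
    -- iteration 2/4 --
    PU: pen up
    FD 13.5: (15.795,-12.765) -> (20.19,-25.529) [heading=289, move]
    -- iteration 3/4 --
    PU: pen up
    FD 13.5: (20.19,-25.529) -> (24.586,-38.294) [heading=289, move]
    -- iteration 4/4 --
    PU: pen up
    FD 13.5: (24.586,-38.294) -> (28.981,-51.058) [heading=289, move]
  ]
  -- iteration 2/2 --
  RT 90: heading 289 -> 199
  REPEAT 4 [
    -- iteration 1/4 --
    PU: pen up
    FD 13.5: (28.981,-51.058) -> (16.216,-55.453) [heading=199, move]
    -- iteration 2/4 --
    PU: pen up
    FD 13.5: (16.216,-55.453) -> (3.452,-59.848) [heading=199, move]
    -- iteration 3/4 --
    PU: pen up
    FD 13.5: (3.452,-59.848) -> (-9.313,-64.244) [heading=199, move]
    -- iteration 4/4 --
    PU: pen up
    FD 13.5: (-9.313,-64.244) -> (-22.077,-68.639) [heading=199, move]
  ]
]
BK 6.1: (-22.077,-68.639) -> (-16.31,-66.653) [heading=199, move]
FD 9.8: (-16.31,-66.653) -> (-25.576,-69.843) [heading=199, move]
FD 14.1: (-25.576,-69.843) -> (-38.908,-74.434) [heading=199, move]
Final: pos=(-38.908,-74.434), heading=199, 1 segment(s) drawn

Answer: 199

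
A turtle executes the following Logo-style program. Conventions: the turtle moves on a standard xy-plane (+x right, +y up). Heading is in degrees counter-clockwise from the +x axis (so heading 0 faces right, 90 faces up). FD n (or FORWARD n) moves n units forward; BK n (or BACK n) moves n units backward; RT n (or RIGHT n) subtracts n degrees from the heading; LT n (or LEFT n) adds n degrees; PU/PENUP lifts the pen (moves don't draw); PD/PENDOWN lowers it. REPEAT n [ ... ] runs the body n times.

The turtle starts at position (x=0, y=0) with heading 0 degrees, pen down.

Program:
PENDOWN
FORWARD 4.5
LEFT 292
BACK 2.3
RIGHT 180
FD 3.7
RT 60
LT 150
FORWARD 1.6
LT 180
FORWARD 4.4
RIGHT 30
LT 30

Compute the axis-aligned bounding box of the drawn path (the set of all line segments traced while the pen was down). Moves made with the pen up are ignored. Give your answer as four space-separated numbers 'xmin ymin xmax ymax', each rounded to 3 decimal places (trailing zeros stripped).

Answer: 0 0 4.848 6.612

Derivation:
Executing turtle program step by step:
Start: pos=(0,0), heading=0, pen down
PD: pen down
FD 4.5: (0,0) -> (4.5,0) [heading=0, draw]
LT 292: heading 0 -> 292
BK 2.3: (4.5,0) -> (3.638,2.133) [heading=292, draw]
RT 180: heading 292 -> 112
FD 3.7: (3.638,2.133) -> (2.252,5.563) [heading=112, draw]
RT 60: heading 112 -> 52
LT 150: heading 52 -> 202
FD 1.6: (2.252,5.563) -> (0.769,4.964) [heading=202, draw]
LT 180: heading 202 -> 22
FD 4.4: (0.769,4.964) -> (4.848,6.612) [heading=22, draw]
RT 30: heading 22 -> 352
LT 30: heading 352 -> 22
Final: pos=(4.848,6.612), heading=22, 5 segment(s) drawn

Segment endpoints: x in {0, 0.769, 2.252, 3.638, 4.5, 4.848}, y in {0, 2.133, 4.964, 5.563, 6.612}
xmin=0, ymin=0, xmax=4.848, ymax=6.612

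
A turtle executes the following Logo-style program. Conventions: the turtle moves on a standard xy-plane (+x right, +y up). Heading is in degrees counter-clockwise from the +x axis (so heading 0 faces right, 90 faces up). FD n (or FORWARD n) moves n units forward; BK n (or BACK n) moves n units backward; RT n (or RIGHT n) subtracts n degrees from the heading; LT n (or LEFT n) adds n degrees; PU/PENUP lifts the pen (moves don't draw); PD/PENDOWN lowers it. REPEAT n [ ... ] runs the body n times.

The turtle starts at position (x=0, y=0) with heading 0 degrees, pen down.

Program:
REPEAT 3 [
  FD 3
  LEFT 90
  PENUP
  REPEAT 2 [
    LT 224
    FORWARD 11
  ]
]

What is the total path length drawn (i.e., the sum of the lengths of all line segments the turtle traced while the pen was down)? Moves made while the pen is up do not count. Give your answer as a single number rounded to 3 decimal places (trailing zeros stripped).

Executing turtle program step by step:
Start: pos=(0,0), heading=0, pen down
REPEAT 3 [
  -- iteration 1/3 --
  FD 3: (0,0) -> (3,0) [heading=0, draw]
  LT 90: heading 0 -> 90
  PU: pen up
  REPEAT 2 [
    -- iteration 1/2 --
    LT 224: heading 90 -> 314
    FD 11: (3,0) -> (10.641,-7.913) [heading=314, move]
    -- iteration 2/2 --
    LT 224: heading 314 -> 178
    FD 11: (10.641,-7.913) -> (-0.352,-7.529) [heading=178, move]
  ]
  -- iteration 2/3 --
  FD 3: (-0.352,-7.529) -> (-3.35,-7.424) [heading=178, move]
  LT 90: heading 178 -> 268
  PU: pen up
  REPEAT 2 [
    -- iteration 1/2 --
    LT 224: heading 268 -> 132
    FD 11: (-3.35,-7.424) -> (-10.711,0.75) [heading=132, move]
    -- iteration 2/2 --
    LT 224: heading 132 -> 356
    FD 11: (-10.711,0.75) -> (0.263,-0.017) [heading=356, move]
  ]
  -- iteration 3/3 --
  FD 3: (0.263,-0.017) -> (3.255,-0.226) [heading=356, move]
  LT 90: heading 356 -> 86
  PU: pen up
  REPEAT 2 [
    -- iteration 1/2 --
    LT 224: heading 86 -> 310
    FD 11: (3.255,-0.226) -> (10.326,-8.653) [heading=310, move]
    -- iteration 2/2 --
    LT 224: heading 310 -> 174
    FD 11: (10.326,-8.653) -> (-0.614,-7.503) [heading=174, move]
  ]
]
Final: pos=(-0.614,-7.503), heading=174, 1 segment(s) drawn

Segment lengths:
  seg 1: (0,0) -> (3,0), length = 3
Total = 3

Answer: 3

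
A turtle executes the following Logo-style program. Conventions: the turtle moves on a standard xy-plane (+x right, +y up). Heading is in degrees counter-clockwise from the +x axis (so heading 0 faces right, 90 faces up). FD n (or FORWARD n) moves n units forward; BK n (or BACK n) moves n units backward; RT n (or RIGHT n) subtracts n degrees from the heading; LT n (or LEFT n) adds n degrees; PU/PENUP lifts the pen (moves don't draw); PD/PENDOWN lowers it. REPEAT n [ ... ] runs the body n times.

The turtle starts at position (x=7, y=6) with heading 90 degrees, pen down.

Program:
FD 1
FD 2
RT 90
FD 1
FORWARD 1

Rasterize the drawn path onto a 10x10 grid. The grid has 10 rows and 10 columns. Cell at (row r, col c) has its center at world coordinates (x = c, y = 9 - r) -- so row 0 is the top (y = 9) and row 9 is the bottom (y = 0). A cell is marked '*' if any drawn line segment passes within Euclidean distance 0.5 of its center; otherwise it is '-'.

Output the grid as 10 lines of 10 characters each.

Answer: -------***
-------*--
-------*--
-------*--
----------
----------
----------
----------
----------
----------

Derivation:
Segment 0: (7,6) -> (7,7)
Segment 1: (7,7) -> (7,9)
Segment 2: (7,9) -> (8,9)
Segment 3: (8,9) -> (9,9)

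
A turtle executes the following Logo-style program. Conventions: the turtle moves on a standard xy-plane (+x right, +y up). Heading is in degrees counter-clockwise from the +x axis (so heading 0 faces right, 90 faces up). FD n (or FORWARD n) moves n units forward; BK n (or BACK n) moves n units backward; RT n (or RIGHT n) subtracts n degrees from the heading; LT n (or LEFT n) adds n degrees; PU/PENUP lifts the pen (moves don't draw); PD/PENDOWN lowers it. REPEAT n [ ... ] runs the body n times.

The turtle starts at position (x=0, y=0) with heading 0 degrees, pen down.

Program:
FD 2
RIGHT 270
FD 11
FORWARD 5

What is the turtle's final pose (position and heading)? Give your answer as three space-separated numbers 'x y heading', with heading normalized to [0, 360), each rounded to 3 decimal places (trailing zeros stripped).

Answer: 2 16 90

Derivation:
Executing turtle program step by step:
Start: pos=(0,0), heading=0, pen down
FD 2: (0,0) -> (2,0) [heading=0, draw]
RT 270: heading 0 -> 90
FD 11: (2,0) -> (2,11) [heading=90, draw]
FD 5: (2,11) -> (2,16) [heading=90, draw]
Final: pos=(2,16), heading=90, 3 segment(s) drawn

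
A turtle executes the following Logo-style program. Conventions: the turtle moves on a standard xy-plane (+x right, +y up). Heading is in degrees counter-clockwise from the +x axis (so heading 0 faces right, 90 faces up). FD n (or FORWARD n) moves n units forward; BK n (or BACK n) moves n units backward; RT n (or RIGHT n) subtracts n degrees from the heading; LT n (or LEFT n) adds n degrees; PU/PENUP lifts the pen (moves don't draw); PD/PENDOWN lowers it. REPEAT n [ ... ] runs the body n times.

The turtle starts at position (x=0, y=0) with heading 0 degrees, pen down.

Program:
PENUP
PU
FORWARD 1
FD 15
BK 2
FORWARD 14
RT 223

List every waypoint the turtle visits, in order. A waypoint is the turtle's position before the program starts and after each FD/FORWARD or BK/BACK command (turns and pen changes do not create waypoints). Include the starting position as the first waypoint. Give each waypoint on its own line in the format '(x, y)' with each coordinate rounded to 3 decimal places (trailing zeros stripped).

Answer: (0, 0)
(1, 0)
(16, 0)
(14, 0)
(28, 0)

Derivation:
Executing turtle program step by step:
Start: pos=(0,0), heading=0, pen down
PU: pen up
PU: pen up
FD 1: (0,0) -> (1,0) [heading=0, move]
FD 15: (1,0) -> (16,0) [heading=0, move]
BK 2: (16,0) -> (14,0) [heading=0, move]
FD 14: (14,0) -> (28,0) [heading=0, move]
RT 223: heading 0 -> 137
Final: pos=(28,0), heading=137, 0 segment(s) drawn
Waypoints (5 total):
(0, 0)
(1, 0)
(16, 0)
(14, 0)
(28, 0)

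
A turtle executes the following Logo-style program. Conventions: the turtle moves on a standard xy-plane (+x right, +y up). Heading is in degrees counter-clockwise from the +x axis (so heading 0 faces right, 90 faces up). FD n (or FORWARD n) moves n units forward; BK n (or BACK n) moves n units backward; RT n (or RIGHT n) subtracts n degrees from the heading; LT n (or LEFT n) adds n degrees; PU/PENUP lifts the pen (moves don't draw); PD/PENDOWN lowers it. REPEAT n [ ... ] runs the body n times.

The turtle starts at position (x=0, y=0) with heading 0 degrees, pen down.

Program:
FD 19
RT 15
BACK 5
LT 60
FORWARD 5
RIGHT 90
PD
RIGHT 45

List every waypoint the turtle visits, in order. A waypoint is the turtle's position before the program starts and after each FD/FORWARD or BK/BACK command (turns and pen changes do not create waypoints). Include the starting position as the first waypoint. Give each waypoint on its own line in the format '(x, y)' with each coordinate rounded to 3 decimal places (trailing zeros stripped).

Answer: (0, 0)
(19, 0)
(14.17, 1.294)
(17.706, 4.83)

Derivation:
Executing turtle program step by step:
Start: pos=(0,0), heading=0, pen down
FD 19: (0,0) -> (19,0) [heading=0, draw]
RT 15: heading 0 -> 345
BK 5: (19,0) -> (14.17,1.294) [heading=345, draw]
LT 60: heading 345 -> 45
FD 5: (14.17,1.294) -> (17.706,4.83) [heading=45, draw]
RT 90: heading 45 -> 315
PD: pen down
RT 45: heading 315 -> 270
Final: pos=(17.706,4.83), heading=270, 3 segment(s) drawn
Waypoints (4 total):
(0, 0)
(19, 0)
(14.17, 1.294)
(17.706, 4.83)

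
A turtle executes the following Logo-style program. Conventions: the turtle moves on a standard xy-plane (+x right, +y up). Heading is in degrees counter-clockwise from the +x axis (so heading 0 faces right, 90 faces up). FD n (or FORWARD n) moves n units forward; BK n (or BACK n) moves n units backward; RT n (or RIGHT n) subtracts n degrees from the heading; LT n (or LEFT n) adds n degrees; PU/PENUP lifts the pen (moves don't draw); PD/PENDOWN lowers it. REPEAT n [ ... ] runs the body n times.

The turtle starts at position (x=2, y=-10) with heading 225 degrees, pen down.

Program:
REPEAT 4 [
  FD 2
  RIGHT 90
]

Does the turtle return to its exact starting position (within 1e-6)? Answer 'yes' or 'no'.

Answer: yes

Derivation:
Executing turtle program step by step:
Start: pos=(2,-10), heading=225, pen down
REPEAT 4 [
  -- iteration 1/4 --
  FD 2: (2,-10) -> (0.586,-11.414) [heading=225, draw]
  RT 90: heading 225 -> 135
  -- iteration 2/4 --
  FD 2: (0.586,-11.414) -> (-0.828,-10) [heading=135, draw]
  RT 90: heading 135 -> 45
  -- iteration 3/4 --
  FD 2: (-0.828,-10) -> (0.586,-8.586) [heading=45, draw]
  RT 90: heading 45 -> 315
  -- iteration 4/4 --
  FD 2: (0.586,-8.586) -> (2,-10) [heading=315, draw]
  RT 90: heading 315 -> 225
]
Final: pos=(2,-10), heading=225, 4 segment(s) drawn

Start position: (2, -10)
Final position: (2, -10)
Distance = 0; < 1e-6 -> CLOSED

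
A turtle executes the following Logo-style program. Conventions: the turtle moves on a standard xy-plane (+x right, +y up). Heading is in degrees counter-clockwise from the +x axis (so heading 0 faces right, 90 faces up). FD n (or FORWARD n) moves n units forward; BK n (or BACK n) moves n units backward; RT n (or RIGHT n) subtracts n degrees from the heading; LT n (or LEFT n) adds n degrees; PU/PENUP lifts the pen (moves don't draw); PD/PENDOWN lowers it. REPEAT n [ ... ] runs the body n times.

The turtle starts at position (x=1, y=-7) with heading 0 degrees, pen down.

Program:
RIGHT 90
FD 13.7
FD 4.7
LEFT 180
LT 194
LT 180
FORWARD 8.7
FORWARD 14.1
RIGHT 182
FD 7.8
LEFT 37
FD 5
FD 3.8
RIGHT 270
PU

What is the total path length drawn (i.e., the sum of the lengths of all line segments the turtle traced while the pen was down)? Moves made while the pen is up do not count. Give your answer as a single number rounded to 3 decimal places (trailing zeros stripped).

Executing turtle program step by step:
Start: pos=(1,-7), heading=0, pen down
RT 90: heading 0 -> 270
FD 13.7: (1,-7) -> (1,-20.7) [heading=270, draw]
FD 4.7: (1,-20.7) -> (1,-25.4) [heading=270, draw]
LT 180: heading 270 -> 90
LT 194: heading 90 -> 284
LT 180: heading 284 -> 104
FD 8.7: (1,-25.4) -> (-1.105,-16.958) [heading=104, draw]
FD 14.1: (-1.105,-16.958) -> (-4.516,-3.277) [heading=104, draw]
RT 182: heading 104 -> 282
FD 7.8: (-4.516,-3.277) -> (-2.894,-10.907) [heading=282, draw]
LT 37: heading 282 -> 319
FD 5: (-2.894,-10.907) -> (0.879,-14.187) [heading=319, draw]
FD 3.8: (0.879,-14.187) -> (3.747,-16.68) [heading=319, draw]
RT 270: heading 319 -> 49
PU: pen up
Final: pos=(3.747,-16.68), heading=49, 7 segment(s) drawn

Segment lengths:
  seg 1: (1,-7) -> (1,-20.7), length = 13.7
  seg 2: (1,-20.7) -> (1,-25.4), length = 4.7
  seg 3: (1,-25.4) -> (-1.105,-16.958), length = 8.7
  seg 4: (-1.105,-16.958) -> (-4.516,-3.277), length = 14.1
  seg 5: (-4.516,-3.277) -> (-2.894,-10.907), length = 7.8
  seg 6: (-2.894,-10.907) -> (0.879,-14.187), length = 5
  seg 7: (0.879,-14.187) -> (3.747,-16.68), length = 3.8
Total = 57.8

Answer: 57.8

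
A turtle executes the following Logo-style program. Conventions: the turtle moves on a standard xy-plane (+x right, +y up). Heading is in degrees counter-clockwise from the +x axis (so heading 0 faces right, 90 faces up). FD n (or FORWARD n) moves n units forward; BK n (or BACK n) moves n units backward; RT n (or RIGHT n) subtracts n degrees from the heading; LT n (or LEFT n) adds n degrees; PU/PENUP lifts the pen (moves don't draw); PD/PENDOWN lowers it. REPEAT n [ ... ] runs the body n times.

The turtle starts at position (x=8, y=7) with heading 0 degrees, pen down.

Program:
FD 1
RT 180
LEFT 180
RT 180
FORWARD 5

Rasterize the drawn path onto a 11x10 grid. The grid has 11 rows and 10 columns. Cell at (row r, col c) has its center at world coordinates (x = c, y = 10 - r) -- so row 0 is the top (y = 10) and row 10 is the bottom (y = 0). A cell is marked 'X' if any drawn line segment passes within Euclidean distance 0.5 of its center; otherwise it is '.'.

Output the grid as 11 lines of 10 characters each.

Answer: ..........
..........
..........
....XXXXXX
..........
..........
..........
..........
..........
..........
..........

Derivation:
Segment 0: (8,7) -> (9,7)
Segment 1: (9,7) -> (4,7)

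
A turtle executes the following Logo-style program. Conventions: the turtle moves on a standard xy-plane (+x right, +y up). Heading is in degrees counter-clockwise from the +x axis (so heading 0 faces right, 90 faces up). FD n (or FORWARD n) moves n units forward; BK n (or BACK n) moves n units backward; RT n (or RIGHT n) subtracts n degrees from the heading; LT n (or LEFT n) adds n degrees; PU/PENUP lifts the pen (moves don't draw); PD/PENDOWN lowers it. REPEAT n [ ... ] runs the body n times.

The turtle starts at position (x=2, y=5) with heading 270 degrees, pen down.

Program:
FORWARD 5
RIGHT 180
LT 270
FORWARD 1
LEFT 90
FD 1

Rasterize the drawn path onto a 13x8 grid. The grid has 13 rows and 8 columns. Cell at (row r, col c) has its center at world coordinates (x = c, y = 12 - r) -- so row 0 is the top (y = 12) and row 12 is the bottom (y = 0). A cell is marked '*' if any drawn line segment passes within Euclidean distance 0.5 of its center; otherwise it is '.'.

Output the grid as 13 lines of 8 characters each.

Segment 0: (2,5) -> (2,0)
Segment 1: (2,0) -> (3,-0)
Segment 2: (3,-0) -> (3,1)

Answer: ........
........
........
........
........
........
........
..*.....
..*.....
..*.....
..*.....
..**....
..**....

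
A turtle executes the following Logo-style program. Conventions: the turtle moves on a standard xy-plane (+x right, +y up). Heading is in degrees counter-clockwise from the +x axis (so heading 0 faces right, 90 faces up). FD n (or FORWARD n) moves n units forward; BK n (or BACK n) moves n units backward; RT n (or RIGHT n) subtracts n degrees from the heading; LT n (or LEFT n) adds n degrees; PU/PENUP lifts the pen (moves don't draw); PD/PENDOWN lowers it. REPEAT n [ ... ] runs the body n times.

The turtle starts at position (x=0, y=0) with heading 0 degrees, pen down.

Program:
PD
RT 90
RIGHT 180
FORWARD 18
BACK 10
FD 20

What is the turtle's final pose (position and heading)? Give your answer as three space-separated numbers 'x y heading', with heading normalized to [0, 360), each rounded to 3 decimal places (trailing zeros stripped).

Executing turtle program step by step:
Start: pos=(0,0), heading=0, pen down
PD: pen down
RT 90: heading 0 -> 270
RT 180: heading 270 -> 90
FD 18: (0,0) -> (0,18) [heading=90, draw]
BK 10: (0,18) -> (0,8) [heading=90, draw]
FD 20: (0,8) -> (0,28) [heading=90, draw]
Final: pos=(0,28), heading=90, 3 segment(s) drawn

Answer: 0 28 90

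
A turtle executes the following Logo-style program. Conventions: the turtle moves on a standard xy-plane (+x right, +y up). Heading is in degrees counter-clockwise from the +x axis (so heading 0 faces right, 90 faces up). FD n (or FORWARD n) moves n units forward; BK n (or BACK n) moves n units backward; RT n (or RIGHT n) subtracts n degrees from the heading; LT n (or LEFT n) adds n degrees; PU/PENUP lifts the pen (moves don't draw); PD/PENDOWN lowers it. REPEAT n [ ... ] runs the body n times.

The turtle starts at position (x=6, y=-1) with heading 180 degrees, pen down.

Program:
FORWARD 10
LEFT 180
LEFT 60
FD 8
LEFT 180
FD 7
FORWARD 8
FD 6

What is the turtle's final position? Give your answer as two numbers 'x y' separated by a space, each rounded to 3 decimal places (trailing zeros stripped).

Executing turtle program step by step:
Start: pos=(6,-1), heading=180, pen down
FD 10: (6,-1) -> (-4,-1) [heading=180, draw]
LT 180: heading 180 -> 0
LT 60: heading 0 -> 60
FD 8: (-4,-1) -> (0,5.928) [heading=60, draw]
LT 180: heading 60 -> 240
FD 7: (0,5.928) -> (-3.5,-0.134) [heading=240, draw]
FD 8: (-3.5,-0.134) -> (-7.5,-7.062) [heading=240, draw]
FD 6: (-7.5,-7.062) -> (-10.5,-12.258) [heading=240, draw]
Final: pos=(-10.5,-12.258), heading=240, 5 segment(s) drawn

Answer: -10.5 -12.258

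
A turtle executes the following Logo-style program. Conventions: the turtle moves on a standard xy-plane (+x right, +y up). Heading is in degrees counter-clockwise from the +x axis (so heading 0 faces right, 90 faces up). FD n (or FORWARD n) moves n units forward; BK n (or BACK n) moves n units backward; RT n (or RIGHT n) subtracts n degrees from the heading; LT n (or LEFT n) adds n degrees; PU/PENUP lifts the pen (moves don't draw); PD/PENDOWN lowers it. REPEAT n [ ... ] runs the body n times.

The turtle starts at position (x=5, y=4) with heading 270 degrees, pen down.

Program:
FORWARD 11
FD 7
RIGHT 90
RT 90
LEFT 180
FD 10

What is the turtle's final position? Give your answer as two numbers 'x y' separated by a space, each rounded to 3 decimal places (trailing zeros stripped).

Executing turtle program step by step:
Start: pos=(5,4), heading=270, pen down
FD 11: (5,4) -> (5,-7) [heading=270, draw]
FD 7: (5,-7) -> (5,-14) [heading=270, draw]
RT 90: heading 270 -> 180
RT 90: heading 180 -> 90
LT 180: heading 90 -> 270
FD 10: (5,-14) -> (5,-24) [heading=270, draw]
Final: pos=(5,-24), heading=270, 3 segment(s) drawn

Answer: 5 -24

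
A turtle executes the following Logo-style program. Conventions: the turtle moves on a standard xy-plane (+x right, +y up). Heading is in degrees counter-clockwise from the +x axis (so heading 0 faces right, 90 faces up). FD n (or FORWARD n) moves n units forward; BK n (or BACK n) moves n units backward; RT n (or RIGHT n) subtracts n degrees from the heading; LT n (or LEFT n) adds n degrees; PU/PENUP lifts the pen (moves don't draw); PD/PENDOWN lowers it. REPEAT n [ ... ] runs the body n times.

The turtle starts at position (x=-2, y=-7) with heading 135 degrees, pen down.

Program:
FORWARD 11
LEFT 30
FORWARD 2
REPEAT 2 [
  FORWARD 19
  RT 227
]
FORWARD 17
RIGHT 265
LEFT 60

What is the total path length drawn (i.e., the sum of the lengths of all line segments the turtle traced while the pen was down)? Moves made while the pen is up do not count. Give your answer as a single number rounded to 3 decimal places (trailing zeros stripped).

Answer: 68

Derivation:
Executing turtle program step by step:
Start: pos=(-2,-7), heading=135, pen down
FD 11: (-2,-7) -> (-9.778,0.778) [heading=135, draw]
LT 30: heading 135 -> 165
FD 2: (-9.778,0.778) -> (-11.71,1.296) [heading=165, draw]
REPEAT 2 [
  -- iteration 1/2 --
  FD 19: (-11.71,1.296) -> (-30.063,6.213) [heading=165, draw]
  RT 227: heading 165 -> 298
  -- iteration 2/2 --
  FD 19: (-30.063,6.213) -> (-21.143,-10.563) [heading=298, draw]
  RT 227: heading 298 -> 71
]
FD 17: (-21.143,-10.563) -> (-15.608,5.511) [heading=71, draw]
RT 265: heading 71 -> 166
LT 60: heading 166 -> 226
Final: pos=(-15.608,5.511), heading=226, 5 segment(s) drawn

Segment lengths:
  seg 1: (-2,-7) -> (-9.778,0.778), length = 11
  seg 2: (-9.778,0.778) -> (-11.71,1.296), length = 2
  seg 3: (-11.71,1.296) -> (-30.063,6.213), length = 19
  seg 4: (-30.063,6.213) -> (-21.143,-10.563), length = 19
  seg 5: (-21.143,-10.563) -> (-15.608,5.511), length = 17
Total = 68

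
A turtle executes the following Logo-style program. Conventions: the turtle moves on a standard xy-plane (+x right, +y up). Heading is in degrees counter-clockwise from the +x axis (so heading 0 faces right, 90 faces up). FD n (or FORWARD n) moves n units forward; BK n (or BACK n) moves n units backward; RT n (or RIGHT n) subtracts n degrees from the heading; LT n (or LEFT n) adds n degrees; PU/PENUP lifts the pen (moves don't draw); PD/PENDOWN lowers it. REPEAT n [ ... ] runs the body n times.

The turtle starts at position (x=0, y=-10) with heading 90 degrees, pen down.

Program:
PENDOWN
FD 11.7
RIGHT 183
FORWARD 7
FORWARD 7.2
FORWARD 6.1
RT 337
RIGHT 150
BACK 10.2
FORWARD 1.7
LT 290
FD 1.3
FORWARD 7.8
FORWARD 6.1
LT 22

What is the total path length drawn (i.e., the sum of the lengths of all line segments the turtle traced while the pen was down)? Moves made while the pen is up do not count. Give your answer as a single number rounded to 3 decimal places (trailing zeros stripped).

Executing turtle program step by step:
Start: pos=(0,-10), heading=90, pen down
PD: pen down
FD 11.7: (0,-10) -> (0,1.7) [heading=90, draw]
RT 183: heading 90 -> 267
FD 7: (0,1.7) -> (-0.366,-5.29) [heading=267, draw]
FD 7.2: (-0.366,-5.29) -> (-0.743,-12.481) [heading=267, draw]
FD 6.1: (-0.743,-12.481) -> (-1.062,-18.572) [heading=267, draw]
RT 337: heading 267 -> 290
RT 150: heading 290 -> 140
BK 10.2: (-1.062,-18.572) -> (6.751,-25.129) [heading=140, draw]
FD 1.7: (6.751,-25.129) -> (5.449,-24.036) [heading=140, draw]
LT 290: heading 140 -> 70
FD 1.3: (5.449,-24.036) -> (5.894,-22.814) [heading=70, draw]
FD 7.8: (5.894,-22.814) -> (8.561,-15.485) [heading=70, draw]
FD 6.1: (8.561,-15.485) -> (10.648,-9.753) [heading=70, draw]
LT 22: heading 70 -> 92
Final: pos=(10.648,-9.753), heading=92, 9 segment(s) drawn

Segment lengths:
  seg 1: (0,-10) -> (0,1.7), length = 11.7
  seg 2: (0,1.7) -> (-0.366,-5.29), length = 7
  seg 3: (-0.366,-5.29) -> (-0.743,-12.481), length = 7.2
  seg 4: (-0.743,-12.481) -> (-1.062,-18.572), length = 6.1
  seg 5: (-1.062,-18.572) -> (6.751,-25.129), length = 10.2
  seg 6: (6.751,-25.129) -> (5.449,-24.036), length = 1.7
  seg 7: (5.449,-24.036) -> (5.894,-22.814), length = 1.3
  seg 8: (5.894,-22.814) -> (8.561,-15.485), length = 7.8
  seg 9: (8.561,-15.485) -> (10.648,-9.753), length = 6.1
Total = 59.1

Answer: 59.1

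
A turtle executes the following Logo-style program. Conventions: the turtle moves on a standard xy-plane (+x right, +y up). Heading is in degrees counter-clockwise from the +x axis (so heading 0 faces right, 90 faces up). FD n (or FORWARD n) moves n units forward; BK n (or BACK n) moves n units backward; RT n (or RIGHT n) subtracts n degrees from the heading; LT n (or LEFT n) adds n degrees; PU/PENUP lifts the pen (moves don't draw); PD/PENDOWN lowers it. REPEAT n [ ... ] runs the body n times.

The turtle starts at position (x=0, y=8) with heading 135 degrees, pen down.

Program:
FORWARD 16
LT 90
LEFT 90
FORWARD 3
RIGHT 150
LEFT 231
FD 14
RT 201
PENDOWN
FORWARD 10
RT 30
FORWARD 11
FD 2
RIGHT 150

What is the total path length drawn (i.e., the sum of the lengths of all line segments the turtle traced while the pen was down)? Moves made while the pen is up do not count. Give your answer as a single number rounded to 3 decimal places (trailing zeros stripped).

Answer: 56

Derivation:
Executing turtle program step by step:
Start: pos=(0,8), heading=135, pen down
FD 16: (0,8) -> (-11.314,19.314) [heading=135, draw]
LT 90: heading 135 -> 225
LT 90: heading 225 -> 315
FD 3: (-11.314,19.314) -> (-9.192,17.192) [heading=315, draw]
RT 150: heading 315 -> 165
LT 231: heading 165 -> 36
FD 14: (-9.192,17.192) -> (2.134,25.421) [heading=36, draw]
RT 201: heading 36 -> 195
PD: pen down
FD 10: (2.134,25.421) -> (-7.525,22.833) [heading=195, draw]
RT 30: heading 195 -> 165
FD 11: (-7.525,22.833) -> (-18.151,25.68) [heading=165, draw]
FD 2: (-18.151,25.68) -> (-20.082,26.198) [heading=165, draw]
RT 150: heading 165 -> 15
Final: pos=(-20.082,26.198), heading=15, 6 segment(s) drawn

Segment lengths:
  seg 1: (0,8) -> (-11.314,19.314), length = 16
  seg 2: (-11.314,19.314) -> (-9.192,17.192), length = 3
  seg 3: (-9.192,17.192) -> (2.134,25.421), length = 14
  seg 4: (2.134,25.421) -> (-7.525,22.833), length = 10
  seg 5: (-7.525,22.833) -> (-18.151,25.68), length = 11
  seg 6: (-18.151,25.68) -> (-20.082,26.198), length = 2
Total = 56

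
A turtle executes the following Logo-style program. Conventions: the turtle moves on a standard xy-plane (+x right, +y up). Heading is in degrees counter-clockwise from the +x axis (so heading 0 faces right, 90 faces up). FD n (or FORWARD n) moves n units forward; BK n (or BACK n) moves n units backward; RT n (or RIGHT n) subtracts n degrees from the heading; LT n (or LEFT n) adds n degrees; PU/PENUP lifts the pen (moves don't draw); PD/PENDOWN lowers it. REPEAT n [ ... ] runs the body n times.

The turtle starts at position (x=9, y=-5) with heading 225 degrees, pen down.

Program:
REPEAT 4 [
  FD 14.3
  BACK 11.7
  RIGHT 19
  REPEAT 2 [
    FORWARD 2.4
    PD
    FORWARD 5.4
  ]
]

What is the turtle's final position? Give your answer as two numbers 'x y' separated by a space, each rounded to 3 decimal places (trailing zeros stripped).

Answer: -58.435 -5.216

Derivation:
Executing turtle program step by step:
Start: pos=(9,-5), heading=225, pen down
REPEAT 4 [
  -- iteration 1/4 --
  FD 14.3: (9,-5) -> (-1.112,-15.112) [heading=225, draw]
  BK 11.7: (-1.112,-15.112) -> (7.162,-6.838) [heading=225, draw]
  RT 19: heading 225 -> 206
  REPEAT 2 [
    -- iteration 1/2 --
    FD 2.4: (7.162,-6.838) -> (5.004,-7.891) [heading=206, draw]
    PD: pen down
    FD 5.4: (5.004,-7.891) -> (0.151,-10.258) [heading=206, draw]
    -- iteration 2/2 --
    FD 2.4: (0.151,-10.258) -> (-2.006,-11.31) [heading=206, draw]
    PD: pen down
    FD 5.4: (-2.006,-11.31) -> (-6.86,-13.677) [heading=206, draw]
  ]
  -- iteration 2/4 --
  FD 14.3: (-6.86,-13.677) -> (-19.712,-19.946) [heading=206, draw]
  BK 11.7: (-19.712,-19.946) -> (-9.197,-14.817) [heading=206, draw]
  RT 19: heading 206 -> 187
  REPEAT 2 [
    -- iteration 1/2 --
    FD 2.4: (-9.197,-14.817) -> (-11.579,-15.109) [heading=187, draw]
    PD: pen down
    FD 5.4: (-11.579,-15.109) -> (-16.938,-15.767) [heading=187, draw]
    -- iteration 2/2 --
    FD 2.4: (-16.938,-15.767) -> (-19.321,-16.06) [heading=187, draw]
    PD: pen down
    FD 5.4: (-19.321,-16.06) -> (-24.68,-16.718) [heading=187, draw]
  ]
  -- iteration 3/4 --
  FD 14.3: (-24.68,-16.718) -> (-38.874,-18.461) [heading=187, draw]
  BK 11.7: (-38.874,-18.461) -> (-27.261,-17.035) [heading=187, draw]
  RT 19: heading 187 -> 168
  REPEAT 2 [
    -- iteration 1/2 --
    FD 2.4: (-27.261,-17.035) -> (-29.608,-16.536) [heading=168, draw]
    PD: pen down
    FD 5.4: (-29.608,-16.536) -> (-34.89,-15.413) [heading=168, draw]
    -- iteration 2/2 --
    FD 2.4: (-34.89,-15.413) -> (-37.238,-14.914) [heading=168, draw]
    PD: pen down
    FD 5.4: (-37.238,-14.914) -> (-42.52,-13.791) [heading=168, draw]
  ]
  -- iteration 4/4 --
  FD 14.3: (-42.52,-13.791) -> (-56.507,-10.818) [heading=168, draw]
  BK 11.7: (-56.507,-10.818) -> (-45.063,-13.251) [heading=168, draw]
  RT 19: heading 168 -> 149
  REPEAT 2 [
    -- iteration 1/2 --
    FD 2.4: (-45.063,-13.251) -> (-47.12,-12.015) [heading=149, draw]
    PD: pen down
    FD 5.4: (-47.12,-12.015) -> (-51.749,-9.234) [heading=149, draw]
    -- iteration 2/2 --
    FD 2.4: (-51.749,-9.234) -> (-53.806,-7.997) [heading=149, draw]
    PD: pen down
    FD 5.4: (-53.806,-7.997) -> (-58.435,-5.216) [heading=149, draw]
  ]
]
Final: pos=(-58.435,-5.216), heading=149, 24 segment(s) drawn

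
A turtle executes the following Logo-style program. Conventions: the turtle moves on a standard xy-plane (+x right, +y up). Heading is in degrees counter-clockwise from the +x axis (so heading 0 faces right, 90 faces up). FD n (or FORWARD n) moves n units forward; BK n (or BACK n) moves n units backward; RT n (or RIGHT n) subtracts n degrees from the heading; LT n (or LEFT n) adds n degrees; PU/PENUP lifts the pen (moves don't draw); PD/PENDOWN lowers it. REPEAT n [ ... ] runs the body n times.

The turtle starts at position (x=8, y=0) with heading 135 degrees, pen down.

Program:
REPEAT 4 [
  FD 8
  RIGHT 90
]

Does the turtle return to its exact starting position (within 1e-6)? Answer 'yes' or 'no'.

Executing turtle program step by step:
Start: pos=(8,0), heading=135, pen down
REPEAT 4 [
  -- iteration 1/4 --
  FD 8: (8,0) -> (2.343,5.657) [heading=135, draw]
  RT 90: heading 135 -> 45
  -- iteration 2/4 --
  FD 8: (2.343,5.657) -> (8,11.314) [heading=45, draw]
  RT 90: heading 45 -> 315
  -- iteration 3/4 --
  FD 8: (8,11.314) -> (13.657,5.657) [heading=315, draw]
  RT 90: heading 315 -> 225
  -- iteration 4/4 --
  FD 8: (13.657,5.657) -> (8,0) [heading=225, draw]
  RT 90: heading 225 -> 135
]
Final: pos=(8,0), heading=135, 4 segment(s) drawn

Start position: (8, 0)
Final position: (8, 0)
Distance = 0; < 1e-6 -> CLOSED

Answer: yes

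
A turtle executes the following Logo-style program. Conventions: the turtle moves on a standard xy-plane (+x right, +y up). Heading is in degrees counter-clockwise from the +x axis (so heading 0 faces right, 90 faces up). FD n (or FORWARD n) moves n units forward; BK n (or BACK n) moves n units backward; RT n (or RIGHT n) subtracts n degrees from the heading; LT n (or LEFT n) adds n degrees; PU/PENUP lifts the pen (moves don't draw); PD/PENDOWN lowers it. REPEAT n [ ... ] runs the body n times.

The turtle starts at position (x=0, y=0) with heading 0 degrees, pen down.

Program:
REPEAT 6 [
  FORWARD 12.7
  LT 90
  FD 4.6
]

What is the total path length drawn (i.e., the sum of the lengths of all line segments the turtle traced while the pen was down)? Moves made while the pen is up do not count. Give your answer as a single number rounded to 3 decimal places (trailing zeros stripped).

Executing turtle program step by step:
Start: pos=(0,0), heading=0, pen down
REPEAT 6 [
  -- iteration 1/6 --
  FD 12.7: (0,0) -> (12.7,0) [heading=0, draw]
  LT 90: heading 0 -> 90
  FD 4.6: (12.7,0) -> (12.7,4.6) [heading=90, draw]
  -- iteration 2/6 --
  FD 12.7: (12.7,4.6) -> (12.7,17.3) [heading=90, draw]
  LT 90: heading 90 -> 180
  FD 4.6: (12.7,17.3) -> (8.1,17.3) [heading=180, draw]
  -- iteration 3/6 --
  FD 12.7: (8.1,17.3) -> (-4.6,17.3) [heading=180, draw]
  LT 90: heading 180 -> 270
  FD 4.6: (-4.6,17.3) -> (-4.6,12.7) [heading=270, draw]
  -- iteration 4/6 --
  FD 12.7: (-4.6,12.7) -> (-4.6,0) [heading=270, draw]
  LT 90: heading 270 -> 0
  FD 4.6: (-4.6,0) -> (0,0) [heading=0, draw]
  -- iteration 5/6 --
  FD 12.7: (0,0) -> (12.7,0) [heading=0, draw]
  LT 90: heading 0 -> 90
  FD 4.6: (12.7,0) -> (12.7,4.6) [heading=90, draw]
  -- iteration 6/6 --
  FD 12.7: (12.7,4.6) -> (12.7,17.3) [heading=90, draw]
  LT 90: heading 90 -> 180
  FD 4.6: (12.7,17.3) -> (8.1,17.3) [heading=180, draw]
]
Final: pos=(8.1,17.3), heading=180, 12 segment(s) drawn

Segment lengths:
  seg 1: (0,0) -> (12.7,0), length = 12.7
  seg 2: (12.7,0) -> (12.7,4.6), length = 4.6
  seg 3: (12.7,4.6) -> (12.7,17.3), length = 12.7
  seg 4: (12.7,17.3) -> (8.1,17.3), length = 4.6
  seg 5: (8.1,17.3) -> (-4.6,17.3), length = 12.7
  seg 6: (-4.6,17.3) -> (-4.6,12.7), length = 4.6
  seg 7: (-4.6,12.7) -> (-4.6,0), length = 12.7
  seg 8: (-4.6,0) -> (0,0), length = 4.6
  seg 9: (0,0) -> (12.7,0), length = 12.7
  seg 10: (12.7,0) -> (12.7,4.6), length = 4.6
  seg 11: (12.7,4.6) -> (12.7,17.3), length = 12.7
  seg 12: (12.7,17.3) -> (8.1,17.3), length = 4.6
Total = 103.8

Answer: 103.8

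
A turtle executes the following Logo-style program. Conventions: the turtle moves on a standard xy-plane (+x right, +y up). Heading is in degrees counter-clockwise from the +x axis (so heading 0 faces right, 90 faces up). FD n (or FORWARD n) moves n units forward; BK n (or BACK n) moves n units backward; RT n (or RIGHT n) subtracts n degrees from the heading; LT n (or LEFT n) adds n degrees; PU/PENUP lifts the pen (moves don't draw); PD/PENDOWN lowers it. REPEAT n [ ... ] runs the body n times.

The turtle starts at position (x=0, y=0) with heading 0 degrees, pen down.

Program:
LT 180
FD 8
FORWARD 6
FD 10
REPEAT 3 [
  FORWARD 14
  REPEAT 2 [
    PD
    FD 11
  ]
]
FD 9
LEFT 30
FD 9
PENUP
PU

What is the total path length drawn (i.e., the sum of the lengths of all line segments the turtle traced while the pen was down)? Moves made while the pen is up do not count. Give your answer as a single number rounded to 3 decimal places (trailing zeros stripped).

Executing turtle program step by step:
Start: pos=(0,0), heading=0, pen down
LT 180: heading 0 -> 180
FD 8: (0,0) -> (-8,0) [heading=180, draw]
FD 6: (-8,0) -> (-14,0) [heading=180, draw]
FD 10: (-14,0) -> (-24,0) [heading=180, draw]
REPEAT 3 [
  -- iteration 1/3 --
  FD 14: (-24,0) -> (-38,0) [heading=180, draw]
  REPEAT 2 [
    -- iteration 1/2 --
    PD: pen down
    FD 11: (-38,0) -> (-49,0) [heading=180, draw]
    -- iteration 2/2 --
    PD: pen down
    FD 11: (-49,0) -> (-60,0) [heading=180, draw]
  ]
  -- iteration 2/3 --
  FD 14: (-60,0) -> (-74,0) [heading=180, draw]
  REPEAT 2 [
    -- iteration 1/2 --
    PD: pen down
    FD 11: (-74,0) -> (-85,0) [heading=180, draw]
    -- iteration 2/2 --
    PD: pen down
    FD 11: (-85,0) -> (-96,0) [heading=180, draw]
  ]
  -- iteration 3/3 --
  FD 14: (-96,0) -> (-110,0) [heading=180, draw]
  REPEAT 2 [
    -- iteration 1/2 --
    PD: pen down
    FD 11: (-110,0) -> (-121,0) [heading=180, draw]
    -- iteration 2/2 --
    PD: pen down
    FD 11: (-121,0) -> (-132,0) [heading=180, draw]
  ]
]
FD 9: (-132,0) -> (-141,0) [heading=180, draw]
LT 30: heading 180 -> 210
FD 9: (-141,0) -> (-148.794,-4.5) [heading=210, draw]
PU: pen up
PU: pen up
Final: pos=(-148.794,-4.5), heading=210, 14 segment(s) drawn

Segment lengths:
  seg 1: (0,0) -> (-8,0), length = 8
  seg 2: (-8,0) -> (-14,0), length = 6
  seg 3: (-14,0) -> (-24,0), length = 10
  seg 4: (-24,0) -> (-38,0), length = 14
  seg 5: (-38,0) -> (-49,0), length = 11
  seg 6: (-49,0) -> (-60,0), length = 11
  seg 7: (-60,0) -> (-74,0), length = 14
  seg 8: (-74,0) -> (-85,0), length = 11
  seg 9: (-85,0) -> (-96,0), length = 11
  seg 10: (-96,0) -> (-110,0), length = 14
  seg 11: (-110,0) -> (-121,0), length = 11
  seg 12: (-121,0) -> (-132,0), length = 11
  seg 13: (-132,0) -> (-141,0), length = 9
  seg 14: (-141,0) -> (-148.794,-4.5), length = 9
Total = 150

Answer: 150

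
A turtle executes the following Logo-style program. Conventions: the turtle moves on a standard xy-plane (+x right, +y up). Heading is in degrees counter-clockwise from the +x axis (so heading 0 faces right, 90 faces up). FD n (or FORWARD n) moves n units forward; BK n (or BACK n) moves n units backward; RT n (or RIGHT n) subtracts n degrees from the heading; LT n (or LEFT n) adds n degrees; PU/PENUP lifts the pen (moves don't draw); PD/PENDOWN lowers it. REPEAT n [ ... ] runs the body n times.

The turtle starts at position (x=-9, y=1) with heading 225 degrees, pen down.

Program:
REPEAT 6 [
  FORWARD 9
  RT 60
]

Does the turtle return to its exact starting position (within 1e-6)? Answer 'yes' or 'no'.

Executing turtle program step by step:
Start: pos=(-9,1), heading=225, pen down
REPEAT 6 [
  -- iteration 1/6 --
  FD 9: (-9,1) -> (-15.364,-5.364) [heading=225, draw]
  RT 60: heading 225 -> 165
  -- iteration 2/6 --
  FD 9: (-15.364,-5.364) -> (-24.057,-3.035) [heading=165, draw]
  RT 60: heading 165 -> 105
  -- iteration 3/6 --
  FD 9: (-24.057,-3.035) -> (-26.387,5.659) [heading=105, draw]
  RT 60: heading 105 -> 45
  -- iteration 4/6 --
  FD 9: (-26.387,5.659) -> (-20.023,12.023) [heading=45, draw]
  RT 60: heading 45 -> 345
  -- iteration 5/6 --
  FD 9: (-20.023,12.023) -> (-11.329,9.693) [heading=345, draw]
  RT 60: heading 345 -> 285
  -- iteration 6/6 --
  FD 9: (-11.329,9.693) -> (-9,1) [heading=285, draw]
  RT 60: heading 285 -> 225
]
Final: pos=(-9,1), heading=225, 6 segment(s) drawn

Start position: (-9, 1)
Final position: (-9, 1)
Distance = 0; < 1e-6 -> CLOSED

Answer: yes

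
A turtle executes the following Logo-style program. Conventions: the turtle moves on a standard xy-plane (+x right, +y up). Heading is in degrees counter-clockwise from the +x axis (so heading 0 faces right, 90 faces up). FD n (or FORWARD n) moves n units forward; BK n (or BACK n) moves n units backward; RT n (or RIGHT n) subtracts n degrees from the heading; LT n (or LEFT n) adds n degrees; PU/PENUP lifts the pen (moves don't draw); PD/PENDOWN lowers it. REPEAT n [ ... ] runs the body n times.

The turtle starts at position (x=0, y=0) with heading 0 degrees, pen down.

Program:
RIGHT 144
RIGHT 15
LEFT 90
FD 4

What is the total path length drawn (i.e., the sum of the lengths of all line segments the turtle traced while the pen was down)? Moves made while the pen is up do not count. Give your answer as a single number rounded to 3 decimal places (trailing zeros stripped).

Executing turtle program step by step:
Start: pos=(0,0), heading=0, pen down
RT 144: heading 0 -> 216
RT 15: heading 216 -> 201
LT 90: heading 201 -> 291
FD 4: (0,0) -> (1.433,-3.734) [heading=291, draw]
Final: pos=(1.433,-3.734), heading=291, 1 segment(s) drawn

Segment lengths:
  seg 1: (0,0) -> (1.433,-3.734), length = 4
Total = 4

Answer: 4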